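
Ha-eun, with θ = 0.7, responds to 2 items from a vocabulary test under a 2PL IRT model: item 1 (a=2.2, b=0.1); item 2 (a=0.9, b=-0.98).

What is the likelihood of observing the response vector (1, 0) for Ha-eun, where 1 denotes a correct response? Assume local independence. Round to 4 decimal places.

P(θ) = 1 / (1 + exp(−a(θ − b)))
P_1 = 1/(1+e^{-1.3200}) = 0.7892
P_2 = 1/(1+e^{-1.5120}) = 0.8194
L = P_1 × (1−P_2) = 0.7892 × 0.1806 = 0.14256

0.1426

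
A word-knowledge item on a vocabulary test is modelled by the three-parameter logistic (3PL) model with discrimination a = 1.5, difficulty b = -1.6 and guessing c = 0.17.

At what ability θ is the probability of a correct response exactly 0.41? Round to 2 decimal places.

-2.20

P(θ) = c + (1 − c) · 1 / (1 + exp(−a(θ − b)))
Remove guessing floor: (0.41 − 0.17)/(1 − 0.17) = 0.2892
logit = ln(0.2892/0.7108) = -0.8995
θ = b + logit/(a) = -1.6 + (-0.8995)/1.5000 = -2.1997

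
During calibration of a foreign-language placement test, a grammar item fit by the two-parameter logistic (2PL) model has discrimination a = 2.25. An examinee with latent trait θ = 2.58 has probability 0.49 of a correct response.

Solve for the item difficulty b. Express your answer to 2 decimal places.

P(θ) = 1 / (1 + exp(−a(θ − b)))
logit(0.49) = ln(0.49/0.51) = -0.0400
b = θ − logit/(a) = 2.58 − (-0.0400)/2.2500 = 2.5978

2.60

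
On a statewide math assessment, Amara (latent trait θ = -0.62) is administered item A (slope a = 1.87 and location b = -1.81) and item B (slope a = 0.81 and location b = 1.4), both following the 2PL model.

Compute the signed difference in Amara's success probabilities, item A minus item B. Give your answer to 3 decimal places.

0.740

P(θ) = 1 / (1 + exp(−a(θ − b)))
P_A = 0.9025
P_B = 0.1630
P_A − P_B = 0.7395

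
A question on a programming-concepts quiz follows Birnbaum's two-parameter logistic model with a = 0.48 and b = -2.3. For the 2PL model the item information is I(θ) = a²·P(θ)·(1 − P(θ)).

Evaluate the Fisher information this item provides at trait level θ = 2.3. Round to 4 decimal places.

0.0206

P = 1/(1+e^{-2.2080}) = 0.9010
P(1−P) = 0.9010 × 0.0990 = 0.0892
I = a² × P(1−P) = 0.48² × 0.0892 = 0.02056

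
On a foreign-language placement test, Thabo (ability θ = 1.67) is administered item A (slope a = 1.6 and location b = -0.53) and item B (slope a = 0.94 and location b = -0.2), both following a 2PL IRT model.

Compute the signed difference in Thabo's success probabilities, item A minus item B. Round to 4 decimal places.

0.1183

P(θ) = 1 / (1 + exp(−a(θ − b)))
P_A = 0.9713
P_B = 0.8529
P_A − P_B = 0.1183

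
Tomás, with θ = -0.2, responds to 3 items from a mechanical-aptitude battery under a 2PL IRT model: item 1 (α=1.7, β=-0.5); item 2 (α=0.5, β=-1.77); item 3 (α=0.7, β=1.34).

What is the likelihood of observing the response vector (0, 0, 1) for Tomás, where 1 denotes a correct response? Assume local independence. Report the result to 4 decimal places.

0.0298

P(θ) = 1 / (1 + exp(−α(θ − β)))
P_1 = 1/(1+e^{-0.5100}) = 0.6248
P_2 = 1/(1+e^{-0.7850}) = 0.6868
P_3 = 1/(1+e^{1.0780}) = 0.2539
L = (1−P_1) × (1−P_2) × P_3 = 0.3752 × 0.3132 × 0.2539 = 0.02984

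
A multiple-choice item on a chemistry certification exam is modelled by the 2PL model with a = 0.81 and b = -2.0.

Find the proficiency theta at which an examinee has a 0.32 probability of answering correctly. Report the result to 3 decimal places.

-2.931

P(theta) = 1 / (1 + exp(−a(theta − b)))
logit = ln(0.3200/0.6800) = -0.7538
theta = b + logit/(a) = -2.0 + (-0.7538)/0.8100 = -2.9306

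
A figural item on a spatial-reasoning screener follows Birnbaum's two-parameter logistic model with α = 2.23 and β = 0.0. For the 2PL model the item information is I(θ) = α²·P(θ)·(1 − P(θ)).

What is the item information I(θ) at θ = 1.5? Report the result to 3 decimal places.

P = 1/(1+e^{-3.3450}) = 0.9659
P(1−P) = 0.9659 × 0.0341 = 0.0329
I = α² × P(1−P) = 2.23² × 0.0329 = 0.16360

0.164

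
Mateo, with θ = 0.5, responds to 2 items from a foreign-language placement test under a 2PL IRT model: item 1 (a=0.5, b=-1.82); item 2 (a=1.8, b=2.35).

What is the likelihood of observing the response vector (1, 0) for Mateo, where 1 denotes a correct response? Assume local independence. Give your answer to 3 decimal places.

0.735

P(θ) = 1 / (1 + exp(−a(θ − b)))
P_1 = 1/(1+e^{-1.1600}) = 0.7613
P_2 = 1/(1+e^{3.3300}) = 0.0346
L = P_1 × (1−P_2) = 0.7613 × 0.9654 = 0.73502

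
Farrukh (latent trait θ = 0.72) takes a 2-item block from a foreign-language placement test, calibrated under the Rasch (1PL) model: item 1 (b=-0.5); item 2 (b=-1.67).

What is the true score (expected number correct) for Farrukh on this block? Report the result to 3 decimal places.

P(θ) = 1 / (1 + exp(−(θ − b)))
P_1 = 1/(1+e^{-1.2200}) = 0.7721
P_2 = 1/(1+e^{-2.3900}) = 0.9161
E[score] = 0.7721 + 0.9161 = 1.6881

1.688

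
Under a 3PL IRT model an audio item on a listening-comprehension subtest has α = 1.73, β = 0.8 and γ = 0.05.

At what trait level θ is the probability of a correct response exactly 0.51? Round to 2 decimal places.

0.76

P(θ) = γ + (1 − γ) · 1 / (1 + exp(−α(θ − β)))
Remove guessing floor: (0.51 − 0.05)/(1 − 0.05) = 0.4842
logit = ln(0.4842/0.5158) = -0.0632
θ = β + logit/(α) = 0.8 + (-0.0632)/1.7300 = 0.7635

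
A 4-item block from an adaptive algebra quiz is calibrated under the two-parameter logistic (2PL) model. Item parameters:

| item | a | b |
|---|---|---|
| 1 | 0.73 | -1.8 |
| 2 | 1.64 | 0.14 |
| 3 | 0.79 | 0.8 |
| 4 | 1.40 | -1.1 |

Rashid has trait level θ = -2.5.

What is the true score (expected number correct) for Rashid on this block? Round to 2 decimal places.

0.58

P(θ) = 1 / (1 + exp(−a(θ − b)))
P_1 = 1/(1+e^{0.5110}) = 0.3750
P_2 = 1/(1+e^{4.3296}) = 0.0130
P_3 = 1/(1+e^{2.6070}) = 0.0687
P_4 = 1/(1+e^{1.9600}) = 0.1235
E[score] = 0.3750 + 0.0130 + 0.0687 + 0.1235 = 0.5801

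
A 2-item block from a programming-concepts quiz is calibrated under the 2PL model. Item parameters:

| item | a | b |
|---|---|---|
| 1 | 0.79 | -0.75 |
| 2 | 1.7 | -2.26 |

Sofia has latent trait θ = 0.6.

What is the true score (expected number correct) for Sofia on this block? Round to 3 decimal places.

1.736

P(θ) = 1 / (1 + exp(−a(θ − b)))
P_1 = 1/(1+e^{-1.0665}) = 0.7439
P_2 = 1/(1+e^{-4.8620}) = 0.9923
E[score] = 0.7439 + 0.9923 = 1.7363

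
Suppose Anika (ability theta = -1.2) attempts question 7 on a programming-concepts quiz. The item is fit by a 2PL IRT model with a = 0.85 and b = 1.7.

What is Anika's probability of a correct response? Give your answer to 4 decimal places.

P(theta) = 1 / (1 + exp(−a(theta − b)))
Exponent: 0.85 × (-1.2 − 1.7) = -2.4650
1/(1 + e^{2.4650}) = 0.0783

0.0783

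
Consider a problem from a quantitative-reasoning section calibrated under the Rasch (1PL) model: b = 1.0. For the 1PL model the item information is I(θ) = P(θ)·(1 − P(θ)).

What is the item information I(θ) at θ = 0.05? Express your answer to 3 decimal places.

0.201

P = 1/(1+e^{0.9500}) = 0.2789
P(1−P) = 0.2789 × 0.7211 = 0.2011
I = P(1−P) = 0.20111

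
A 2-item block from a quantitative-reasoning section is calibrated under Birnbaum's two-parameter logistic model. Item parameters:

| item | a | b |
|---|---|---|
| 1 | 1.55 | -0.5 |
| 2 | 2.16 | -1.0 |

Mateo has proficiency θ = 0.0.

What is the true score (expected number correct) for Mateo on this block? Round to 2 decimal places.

1.58

P(θ) = 1 / (1 + exp(−a(θ − b)))
P_1 = 1/(1+e^{-0.7750}) = 0.6846
P_2 = 1/(1+e^{-2.1600}) = 0.8966
E[score] = 0.6846 + 0.8966 = 1.5812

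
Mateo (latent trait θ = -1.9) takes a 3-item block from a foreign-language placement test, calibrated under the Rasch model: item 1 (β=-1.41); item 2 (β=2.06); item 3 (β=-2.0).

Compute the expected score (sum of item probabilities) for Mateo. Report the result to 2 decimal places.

0.92

P(θ) = 1 / (1 + exp(−(θ − β)))
P_1 = 1/(1+e^{0.4900}) = 0.3799
P_2 = 1/(1+e^{3.9600}) = 0.0187
P_3 = 1/(1+e^{-0.1000}) = 0.5250
E[score] = 0.3799 + 0.0187 + 0.5250 = 0.9236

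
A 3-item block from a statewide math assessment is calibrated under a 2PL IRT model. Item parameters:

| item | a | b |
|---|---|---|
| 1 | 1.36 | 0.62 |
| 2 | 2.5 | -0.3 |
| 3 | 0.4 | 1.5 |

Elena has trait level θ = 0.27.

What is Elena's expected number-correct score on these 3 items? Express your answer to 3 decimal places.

1.569

P(θ) = 1 / (1 + exp(−a(θ − b)))
P_1 = 1/(1+e^{0.4760}) = 0.3832
P_2 = 1/(1+e^{-1.4250}) = 0.8061
P_3 = 1/(1+e^{0.4920}) = 0.3794
E[score] = 0.3832 + 0.8061 + 0.3794 = 1.5687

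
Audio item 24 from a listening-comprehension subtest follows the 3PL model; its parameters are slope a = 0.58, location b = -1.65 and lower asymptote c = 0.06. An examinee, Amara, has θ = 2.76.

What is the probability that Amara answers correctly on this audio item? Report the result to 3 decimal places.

0.932

P(θ) = c + (1 − c) · 1 / (1 + exp(−a(θ − b)))
Exponent: 0.58 × (2.76 − (-1.65)) = 2.5578
1/(1 + e^{-2.5578}) = 0.9281
P = 0.06 + 0.94 × 0.9281 = 0.9324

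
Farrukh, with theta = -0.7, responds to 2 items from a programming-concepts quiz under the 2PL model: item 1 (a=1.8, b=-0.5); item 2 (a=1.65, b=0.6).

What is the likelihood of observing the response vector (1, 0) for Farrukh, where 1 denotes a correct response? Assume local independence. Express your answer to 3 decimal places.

0.368

P(theta) = 1 / (1 + exp(−a(theta − b)))
P_1 = 1/(1+e^{0.3600}) = 0.4110
P_2 = 1/(1+e^{2.1450}) = 0.1048
L = P_1 × (1−P_2) = 0.4110 × 0.8952 = 0.36789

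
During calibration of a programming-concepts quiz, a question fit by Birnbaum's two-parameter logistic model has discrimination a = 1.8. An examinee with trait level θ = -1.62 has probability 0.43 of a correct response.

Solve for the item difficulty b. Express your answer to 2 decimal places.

P(θ) = 1 / (1 + exp(−a(θ − b)))
logit(0.43) = ln(0.43/0.57) = -0.2819
b = θ − logit/(a) = -1.62 − (-0.2819)/1.8000 = -1.4634

-1.46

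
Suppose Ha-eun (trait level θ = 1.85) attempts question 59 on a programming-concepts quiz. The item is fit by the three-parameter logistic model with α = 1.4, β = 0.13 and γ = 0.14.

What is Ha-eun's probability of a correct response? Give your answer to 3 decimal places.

0.929

P(θ) = γ + (1 − γ) · 1 / (1 + exp(−α(θ − β)))
Exponent: 1.4 × (1.85 − 0.13) = 2.4080
1/(1 + e^{-2.4080}) = 0.9174
P = 0.14 + 0.86 × 0.9174 = 0.9290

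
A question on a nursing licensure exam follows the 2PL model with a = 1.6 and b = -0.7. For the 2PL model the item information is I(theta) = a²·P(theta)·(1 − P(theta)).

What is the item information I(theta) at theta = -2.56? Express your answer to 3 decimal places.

0.118

P = 1/(1+e^{2.9760}) = 0.0485
P(1−P) = 0.0485 × 0.9515 = 0.0462
I = a² × P(1−P) = 1.6² × 0.0462 = 0.11819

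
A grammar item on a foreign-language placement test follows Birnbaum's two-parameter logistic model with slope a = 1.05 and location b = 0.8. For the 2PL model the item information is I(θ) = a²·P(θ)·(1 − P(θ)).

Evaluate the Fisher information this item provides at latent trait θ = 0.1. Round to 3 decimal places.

P = 1/(1+e^{0.7350}) = 0.3241
P(1−P) = 0.3241 × 0.6759 = 0.2191
I = a² × P(1−P) = 1.05² × 0.2191 = 0.24151

0.242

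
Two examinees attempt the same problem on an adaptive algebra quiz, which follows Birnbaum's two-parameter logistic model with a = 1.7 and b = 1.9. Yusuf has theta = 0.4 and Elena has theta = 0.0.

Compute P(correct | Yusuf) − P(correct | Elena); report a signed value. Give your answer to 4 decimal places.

0.0344

P(theta) = 1 / (1 + exp(−a(theta − b)))
P(Yusuf) = 0.0724  [exponent -2.5500]
P(Elena) = 0.0381  [exponent -3.2300]
Difference = 0.0724 − 0.0381 = 0.0344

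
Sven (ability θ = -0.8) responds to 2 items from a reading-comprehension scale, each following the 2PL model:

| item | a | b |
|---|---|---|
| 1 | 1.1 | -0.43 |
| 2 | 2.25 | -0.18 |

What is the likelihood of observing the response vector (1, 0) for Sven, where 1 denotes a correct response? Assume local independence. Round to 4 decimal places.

0.3203

P(θ) = 1 / (1 + exp(−a(θ − b)))
P_1 = 1/(1+e^{0.4070}) = 0.3996
P_2 = 1/(1+e^{1.3950}) = 0.1986
L = P_1 × (1−P_2) = 0.3996 × 0.8014 = 0.32026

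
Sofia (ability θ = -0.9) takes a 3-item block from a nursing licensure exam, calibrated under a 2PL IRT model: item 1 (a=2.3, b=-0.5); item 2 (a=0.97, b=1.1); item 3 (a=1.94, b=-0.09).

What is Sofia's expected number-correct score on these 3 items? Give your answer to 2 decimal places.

P(θ) = 1 / (1 + exp(−a(θ − b)))
P_1 = 1/(1+e^{0.9200}) = 0.2850
P_2 = 1/(1+e^{1.9400}) = 0.1256
P_3 = 1/(1+e^{1.5714}) = 0.1720
E[score] = 0.2850 + 0.1256 + 0.1720 = 0.5826

0.58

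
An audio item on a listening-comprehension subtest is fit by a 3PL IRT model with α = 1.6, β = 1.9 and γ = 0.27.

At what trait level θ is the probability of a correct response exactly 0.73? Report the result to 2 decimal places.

P(θ) = γ + (1 − γ) · 1 / (1 + exp(−α(θ − β)))
Remove guessing floor: (0.73 − 0.27)/(1 − 0.27) = 0.6301
logit = ln(0.6301/0.3699) = 0.5328
θ = β + logit/(α) = 1.9 + 0.5328/1.6000 = 2.2330

2.23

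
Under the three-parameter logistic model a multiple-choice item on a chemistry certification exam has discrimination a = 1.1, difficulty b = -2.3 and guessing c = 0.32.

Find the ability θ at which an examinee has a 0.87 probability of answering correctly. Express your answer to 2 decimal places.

P(θ) = c + (1 − c) · 1 / (1 + exp(−a(θ − b)))
Remove guessing floor: (0.87 − 0.32)/(1 − 0.32) = 0.8088
logit = ln(0.8088/0.1912) = 1.4424
θ = b + logit/(a) = -2.3 + 1.4424/1.1000 = -0.9887

-0.99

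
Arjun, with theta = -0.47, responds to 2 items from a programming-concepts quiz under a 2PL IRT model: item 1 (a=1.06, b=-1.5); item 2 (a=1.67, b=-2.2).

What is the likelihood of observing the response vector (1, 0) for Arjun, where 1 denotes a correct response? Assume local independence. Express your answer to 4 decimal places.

P(theta) = 1 / (1 + exp(−a(theta − b)))
P_1 = 1/(1+e^{-1.0918}) = 0.7487
P_2 = 1/(1+e^{-2.8891}) = 0.9473
L = P_1 × (1−P_2) = 0.7487 × 0.0527 = 0.03945

0.0395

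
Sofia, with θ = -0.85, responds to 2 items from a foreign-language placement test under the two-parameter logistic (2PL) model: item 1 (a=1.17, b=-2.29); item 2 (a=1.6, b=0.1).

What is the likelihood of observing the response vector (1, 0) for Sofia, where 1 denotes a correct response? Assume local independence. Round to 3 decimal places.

P(θ) = 1 / (1 + exp(−a(θ − b)))
P_1 = 1/(1+e^{-1.6848}) = 0.8435
P_2 = 1/(1+e^{1.5200}) = 0.1795
L = P_1 × (1−P_2) = 0.8435 × 0.8205 = 0.69216

0.692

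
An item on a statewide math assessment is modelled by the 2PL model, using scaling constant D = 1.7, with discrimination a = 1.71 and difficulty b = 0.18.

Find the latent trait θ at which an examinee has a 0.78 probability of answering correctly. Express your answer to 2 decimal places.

P(θ) = 1 / (1 + exp(−D·a(θ − b)))
logit = ln(0.7800/0.2200) = 1.2657
θ = b + logit/(1.7·a) = 0.18 + 1.2657/2.9070 = 0.6154

0.62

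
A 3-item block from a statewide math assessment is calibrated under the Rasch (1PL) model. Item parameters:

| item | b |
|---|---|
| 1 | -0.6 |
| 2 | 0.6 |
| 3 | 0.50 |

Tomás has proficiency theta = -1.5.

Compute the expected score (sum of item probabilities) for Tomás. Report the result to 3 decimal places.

0.517

P(theta) = 1 / (1 + exp(−(theta − b)))
P_1 = 1/(1+e^{0.9000}) = 0.2891
P_2 = 1/(1+e^{2.1000}) = 0.1091
P_3 = 1/(1+e^{2.0000}) = 0.1192
E[score] = 0.2891 + 0.1091 + 0.1192 = 0.5174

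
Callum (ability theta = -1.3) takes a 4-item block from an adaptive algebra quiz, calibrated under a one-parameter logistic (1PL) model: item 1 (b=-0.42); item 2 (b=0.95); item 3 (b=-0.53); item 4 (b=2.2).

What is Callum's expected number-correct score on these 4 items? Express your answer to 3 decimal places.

0.734

P(theta) = 1 / (1 + exp(−(theta − b)))
P_1 = 1/(1+e^{0.8800}) = 0.2932
P_2 = 1/(1+e^{2.2500}) = 0.0953
P_3 = 1/(1+e^{0.7700}) = 0.3165
P_4 = 1/(1+e^{3.5000}) = 0.0293
E[score] = 0.2932 + 0.0953 + 0.3165 + 0.0293 = 0.7343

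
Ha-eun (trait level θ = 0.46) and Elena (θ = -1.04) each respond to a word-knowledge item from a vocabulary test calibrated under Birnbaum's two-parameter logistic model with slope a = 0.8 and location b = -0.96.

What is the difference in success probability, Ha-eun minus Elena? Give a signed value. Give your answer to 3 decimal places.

P(θ) = 1 / (1 + exp(−a(θ − b)))
P(Ha-eun) = 0.7569  [exponent 1.1360]
P(Elena) = 0.4840  [exponent -0.0640]
Difference = 0.7569 − 0.4840 = 0.2729

0.273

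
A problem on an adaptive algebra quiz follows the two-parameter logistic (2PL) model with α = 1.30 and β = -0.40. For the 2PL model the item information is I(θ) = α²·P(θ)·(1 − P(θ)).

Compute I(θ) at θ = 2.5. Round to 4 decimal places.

0.0372

P = 1/(1+e^{-3.7700}) = 0.9775
P(1−P) = 0.9775 × 0.0225 = 0.0220
I = α² × P(1−P) = 1.30² × 0.0220 = 0.03722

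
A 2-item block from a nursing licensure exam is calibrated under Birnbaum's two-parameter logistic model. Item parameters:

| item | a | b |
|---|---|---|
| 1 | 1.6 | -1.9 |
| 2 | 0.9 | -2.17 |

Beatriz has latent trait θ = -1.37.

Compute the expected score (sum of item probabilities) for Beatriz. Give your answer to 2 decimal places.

1.37

P(θ) = 1 / (1 + exp(−a(θ − b)))
P_1 = 1/(1+e^{-0.8480}) = 0.7001
P_2 = 1/(1+e^{-0.7200}) = 0.6726
E[score] = 0.7001 + 0.6726 = 1.3728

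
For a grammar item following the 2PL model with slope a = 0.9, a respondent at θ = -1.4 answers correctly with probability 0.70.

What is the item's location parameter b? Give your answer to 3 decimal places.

P(θ) = 1 / (1 + exp(−a(θ − b)))
logit(0.70) = ln(0.70/0.30) = 0.8473
b = θ − logit/(a) = -1.4 − 0.8473/0.9000 = -2.3414

-2.341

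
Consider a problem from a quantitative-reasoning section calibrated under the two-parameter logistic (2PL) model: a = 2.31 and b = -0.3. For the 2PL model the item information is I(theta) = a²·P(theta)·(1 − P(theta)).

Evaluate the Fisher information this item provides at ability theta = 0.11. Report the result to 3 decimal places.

P = 1/(1+e^{-0.9471}) = 0.7205
P(1−P) = 0.7205 × 0.2795 = 0.2014
I = a² × P(1−P) = 2.31² × 0.2014 = 1.07451

1.075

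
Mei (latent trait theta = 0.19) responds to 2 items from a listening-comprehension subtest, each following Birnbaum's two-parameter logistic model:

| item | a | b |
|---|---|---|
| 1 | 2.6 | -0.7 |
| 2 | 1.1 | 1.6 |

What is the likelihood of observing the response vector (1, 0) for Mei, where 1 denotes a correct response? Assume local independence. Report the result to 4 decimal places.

0.7508

P(theta) = 1 / (1 + exp(−a(theta − b)))
P_1 = 1/(1+e^{-2.3140}) = 0.9100
P_2 = 1/(1+e^{1.5510}) = 0.1749
L = P_1 × (1−P_2) = 0.9100 × 0.8251 = 0.75083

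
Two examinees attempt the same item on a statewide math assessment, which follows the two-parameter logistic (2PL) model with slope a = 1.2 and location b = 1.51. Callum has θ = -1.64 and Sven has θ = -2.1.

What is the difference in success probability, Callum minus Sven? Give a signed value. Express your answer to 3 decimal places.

P(θ) = 1 / (1 + exp(−a(θ − b)))
P(Callum) = 0.0223  [exponent -3.7800]
P(Sven) = 0.0130  [exponent -4.3320]
Difference = 0.0223 − 0.0130 = 0.0093

0.009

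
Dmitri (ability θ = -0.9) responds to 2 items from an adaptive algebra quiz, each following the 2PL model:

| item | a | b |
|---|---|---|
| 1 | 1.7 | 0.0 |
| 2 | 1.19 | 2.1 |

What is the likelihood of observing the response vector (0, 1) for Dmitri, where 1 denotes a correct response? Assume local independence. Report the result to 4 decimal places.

0.0225

P(θ) = 1 / (1 + exp(−a(θ − b)))
P_1 = 1/(1+e^{1.5300}) = 0.1780
P_2 = 1/(1+e^{3.5700}) = 0.0274
L = (1−P_1) × P_2 = 0.8220 × 0.0274 = 0.02251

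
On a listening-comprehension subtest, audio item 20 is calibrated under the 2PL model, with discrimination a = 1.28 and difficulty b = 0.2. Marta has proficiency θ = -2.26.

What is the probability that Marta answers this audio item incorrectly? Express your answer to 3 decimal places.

0.959

P(θ) = 1 / (1 + exp(−a(θ − b)))
Exponent: 1.28 × (-2.26 − 0.2) = -3.1488
1/(1 + e^{3.1488}) = 0.0411
P(incorrect) = 1 − 0.0411 = 0.9589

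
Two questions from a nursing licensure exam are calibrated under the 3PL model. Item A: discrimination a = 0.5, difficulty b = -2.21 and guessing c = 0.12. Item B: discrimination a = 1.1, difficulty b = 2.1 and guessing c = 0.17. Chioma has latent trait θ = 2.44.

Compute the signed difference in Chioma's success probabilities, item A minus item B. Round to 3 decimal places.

P(θ) = c + (1 − c) · 1 / (1 + exp(−a(θ − b)))
P_A = 0.9216
P_B = 0.6617
P_A − P_B = 0.2599

0.260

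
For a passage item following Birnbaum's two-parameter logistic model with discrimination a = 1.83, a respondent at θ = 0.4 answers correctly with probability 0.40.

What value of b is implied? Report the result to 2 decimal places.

0.62

P(θ) = 1 / (1 + exp(−a(θ − b)))
logit(0.40) = ln(0.40/0.60) = -0.4055
b = θ − logit/(a) = 0.4 − (-0.4055)/1.8300 = 0.6216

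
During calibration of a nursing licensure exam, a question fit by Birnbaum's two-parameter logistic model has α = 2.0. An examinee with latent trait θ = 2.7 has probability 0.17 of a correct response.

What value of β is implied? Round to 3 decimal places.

P(θ) = 1 / (1 + exp(−α(θ − β)))
logit(0.17) = ln(0.17/0.83) = -1.5856
β = θ − logit/(α) = 2.7 − (-1.5856)/2.0000 = 3.4928

3.493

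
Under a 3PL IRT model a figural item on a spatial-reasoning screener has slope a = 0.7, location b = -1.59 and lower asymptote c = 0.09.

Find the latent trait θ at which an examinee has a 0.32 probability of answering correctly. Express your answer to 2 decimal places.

P(θ) = c + (1 − c) · 1 / (1 + exp(−a(θ − b)))
Remove guessing floor: (0.32 − 0.09)/(1 − 0.09) = 0.2527
logit = ln(0.2527/0.7473) = -1.0840
θ = b + logit/(a) = -1.59 + (-1.0840)/0.7000 = -3.1386

-3.14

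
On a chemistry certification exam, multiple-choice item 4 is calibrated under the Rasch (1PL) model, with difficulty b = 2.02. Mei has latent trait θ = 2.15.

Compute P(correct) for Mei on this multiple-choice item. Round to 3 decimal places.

0.532

P(θ) = 1 / (1 + exp(−(θ − b)))
Exponent: (2.15 − 2.02) = 0.1300
1/(1 + e^{-0.1300}) = 0.5325
P = 0.5325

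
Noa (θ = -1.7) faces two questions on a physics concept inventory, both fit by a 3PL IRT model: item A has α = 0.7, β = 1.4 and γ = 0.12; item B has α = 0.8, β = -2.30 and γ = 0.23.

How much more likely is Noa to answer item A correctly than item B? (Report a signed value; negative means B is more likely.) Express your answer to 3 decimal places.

-0.495

P(θ) = γ + (1 − γ) · 1 / (1 + exp(−α(θ − β)))
P_A = 0.2102
P_B = 0.7057
P_A − P_B = -0.4955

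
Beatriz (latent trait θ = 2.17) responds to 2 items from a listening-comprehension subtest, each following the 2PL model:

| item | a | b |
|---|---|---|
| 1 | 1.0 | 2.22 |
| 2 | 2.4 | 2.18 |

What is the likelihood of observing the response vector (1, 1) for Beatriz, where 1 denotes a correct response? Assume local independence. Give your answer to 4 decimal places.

0.2408

P(θ) = 1 / (1 + exp(−a(θ − b)))
P_1 = 1/(1+e^{0.0500}) = 0.4875
P_2 = 1/(1+e^{0.0240}) = 0.4940
L = P_1 × P_2 = 0.4875 × 0.4940 = 0.24083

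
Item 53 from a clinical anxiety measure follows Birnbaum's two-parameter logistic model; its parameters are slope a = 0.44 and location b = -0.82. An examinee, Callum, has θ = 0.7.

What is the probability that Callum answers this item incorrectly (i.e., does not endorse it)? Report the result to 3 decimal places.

0.339

P(θ) = 1 / (1 + exp(−a(θ − b)))
Exponent: 0.44 × (0.7 − (-0.82)) = 0.6688
1/(1 + e^{-0.6688}) = 0.6612
P(incorrect) = 1 − 0.6612 = 0.3388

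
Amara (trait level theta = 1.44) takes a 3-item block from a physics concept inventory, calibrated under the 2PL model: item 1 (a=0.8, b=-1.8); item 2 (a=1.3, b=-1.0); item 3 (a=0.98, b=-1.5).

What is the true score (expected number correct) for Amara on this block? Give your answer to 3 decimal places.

P(theta) = 1 / (1 + exp(−a(theta − b)))
P_1 = 1/(1+e^{-2.5920}) = 0.9303
P_2 = 1/(1+e^{-3.1720}) = 0.9598
P_3 = 1/(1+e^{-2.8812}) = 0.9469
E[score] = 0.9303 + 0.9598 + 0.9469 = 2.8370

2.837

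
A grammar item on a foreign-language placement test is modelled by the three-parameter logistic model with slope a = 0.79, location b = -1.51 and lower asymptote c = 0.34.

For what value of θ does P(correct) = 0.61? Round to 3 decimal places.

P(θ) = c + (1 − c) · 1 / (1 + exp(−a(θ − b)))
Remove guessing floor: (0.61 − 0.34)/(1 − 0.34) = 0.4091
logit = ln(0.4091/0.5909) = -0.3677
θ = b + logit/(a) = -1.51 + (-0.3677)/0.7900 = -1.9755

-1.975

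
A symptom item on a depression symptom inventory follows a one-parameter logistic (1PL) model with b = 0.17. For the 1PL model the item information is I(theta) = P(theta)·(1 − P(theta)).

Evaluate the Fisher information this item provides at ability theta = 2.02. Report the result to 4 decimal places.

P = 1/(1+e^{-1.8500}) = 0.8641
P(1−P) = 0.8641 × 0.1359 = 0.1174
I = P(1−P) = 0.11741

0.1174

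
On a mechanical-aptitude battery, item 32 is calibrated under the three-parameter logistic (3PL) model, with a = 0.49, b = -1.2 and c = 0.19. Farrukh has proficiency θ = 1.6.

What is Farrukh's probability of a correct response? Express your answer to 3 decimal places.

P(θ) = c + (1 − c) · 1 / (1 + exp(−a(θ − b)))
Exponent: 0.49 × (1.6 − (-1.2)) = 1.3720
1/(1 + e^{-1.3720}) = 0.7977
P = 0.19 + 0.81 × 0.7977 = 0.8361

0.836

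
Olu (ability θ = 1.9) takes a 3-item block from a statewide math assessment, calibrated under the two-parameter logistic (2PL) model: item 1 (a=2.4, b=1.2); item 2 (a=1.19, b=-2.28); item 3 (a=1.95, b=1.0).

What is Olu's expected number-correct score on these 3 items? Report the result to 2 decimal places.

P(θ) = 1 / (1 + exp(−a(θ − b)))
P_1 = 1/(1+e^{-1.6800}) = 0.8429
P_2 = 1/(1+e^{-4.9742}) = 0.9931
P_3 = 1/(1+e^{-1.7550}) = 0.8526
E[score] = 0.8429 + 0.9931 + 0.8526 = 2.6886

2.69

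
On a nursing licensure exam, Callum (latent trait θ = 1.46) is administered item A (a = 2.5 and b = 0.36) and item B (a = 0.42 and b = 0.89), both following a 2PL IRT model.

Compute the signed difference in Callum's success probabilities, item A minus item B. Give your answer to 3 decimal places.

P(θ) = 1 / (1 + exp(−a(θ − b)))
P_A = 0.9399
P_B = 0.5596
P_A − P_B = 0.3803

0.380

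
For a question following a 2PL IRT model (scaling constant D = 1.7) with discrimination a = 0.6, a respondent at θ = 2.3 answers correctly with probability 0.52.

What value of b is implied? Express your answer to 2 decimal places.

2.22

P(θ) = 1 / (1 + exp(−D·a(θ − b)))
logit(0.52) = ln(0.52/0.48) = 0.0800
b = θ − logit/(1.7·a) = 2.3 − 0.0800/1.0200 = 2.2215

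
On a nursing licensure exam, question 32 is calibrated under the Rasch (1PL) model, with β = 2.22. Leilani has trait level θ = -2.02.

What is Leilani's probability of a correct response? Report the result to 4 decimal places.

P(θ) = 1 / (1 + exp(−(θ − β)))
Exponent: (-2.02 − 2.22) = -4.2400
1/(1 + e^{4.2400}) = 0.0142
P = 0.0142

0.0142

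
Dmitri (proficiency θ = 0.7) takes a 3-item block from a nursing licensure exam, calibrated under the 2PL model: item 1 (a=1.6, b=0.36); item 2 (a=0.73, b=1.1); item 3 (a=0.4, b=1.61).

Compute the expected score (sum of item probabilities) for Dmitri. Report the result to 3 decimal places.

1.470

P(θ) = 1 / (1 + exp(−a(θ − b)))
P_1 = 1/(1+e^{-0.5440}) = 0.6327
P_2 = 1/(1+e^{0.2920}) = 0.4275
P_3 = 1/(1+e^{0.3640}) = 0.4100
E[score] = 0.6327 + 0.4275 + 0.4100 = 1.4702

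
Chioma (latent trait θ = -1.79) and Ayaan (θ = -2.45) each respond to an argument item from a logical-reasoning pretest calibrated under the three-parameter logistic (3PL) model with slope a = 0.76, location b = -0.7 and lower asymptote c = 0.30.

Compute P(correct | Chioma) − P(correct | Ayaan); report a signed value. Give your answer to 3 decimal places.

P(θ) = c + (1 − c) · 1 / (1 + exp(−a(θ − b)))
P(Chioma) = 0.5128  [exponent -0.8284]
P(Ayaan) = 0.4464  [exponent -1.3300]
Difference = 0.5128 − 0.4464 = 0.0664

0.066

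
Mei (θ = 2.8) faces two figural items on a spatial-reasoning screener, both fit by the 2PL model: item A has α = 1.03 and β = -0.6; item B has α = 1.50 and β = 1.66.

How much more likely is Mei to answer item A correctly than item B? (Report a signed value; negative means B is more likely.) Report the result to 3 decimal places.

P(θ) = 1 / (1 + exp(−α(θ − β)))
P_A = 0.9707
P_B = 0.8468
P_A − P_B = 0.1239

0.124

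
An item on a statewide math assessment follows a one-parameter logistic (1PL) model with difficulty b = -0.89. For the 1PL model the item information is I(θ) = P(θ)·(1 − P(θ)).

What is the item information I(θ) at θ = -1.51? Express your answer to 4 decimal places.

P = 1/(1+e^{0.6200}) = 0.3498
P(1−P) = 0.3498 × 0.6502 = 0.2274
I = P(1−P) = 0.22743

0.2274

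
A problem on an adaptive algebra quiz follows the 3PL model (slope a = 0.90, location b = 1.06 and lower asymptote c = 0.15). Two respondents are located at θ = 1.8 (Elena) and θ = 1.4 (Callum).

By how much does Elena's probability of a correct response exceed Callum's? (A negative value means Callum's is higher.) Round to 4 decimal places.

0.0720

P(θ) = c + (1 − c) · 1 / (1 + exp(−a(θ − b)))
P(Elena) = 0.7115  [exponent 0.6660]
P(Callum) = 0.6395  [exponent 0.3060]
Difference = 0.7115 − 0.6395 = 0.0720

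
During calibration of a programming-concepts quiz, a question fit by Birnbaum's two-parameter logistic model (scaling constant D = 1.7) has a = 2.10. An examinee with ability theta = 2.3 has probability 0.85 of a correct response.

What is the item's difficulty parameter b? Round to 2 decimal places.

P(theta) = 1 / (1 + exp(−D·a(theta − b)))
logit(0.85) = ln(0.85/0.15) = 1.7346
b = theta − logit/(1.7·a) = 2.3 − 1.7346/3.5700 = 1.8141

1.81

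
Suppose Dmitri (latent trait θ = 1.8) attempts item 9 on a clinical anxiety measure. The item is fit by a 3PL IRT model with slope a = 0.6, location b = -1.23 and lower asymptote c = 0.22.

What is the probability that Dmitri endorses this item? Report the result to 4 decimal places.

0.8911

P(θ) = c + (1 − c) · 1 / (1 + exp(−a(θ − b)))
Exponent: 0.6 × (1.8 − (-1.23)) = 1.8180
1/(1 + e^{-1.8180}) = 0.8603
P = 0.22 + 0.78 × 0.8603 = 0.8911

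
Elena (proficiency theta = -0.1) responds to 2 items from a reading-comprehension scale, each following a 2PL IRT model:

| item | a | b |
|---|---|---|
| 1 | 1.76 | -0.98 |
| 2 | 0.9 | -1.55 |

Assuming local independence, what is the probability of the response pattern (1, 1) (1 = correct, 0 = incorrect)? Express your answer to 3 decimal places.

P(theta) = 1 / (1 + exp(−a(theta − b)))
P_1 = 1/(1+e^{-1.5488}) = 0.8247
P_2 = 1/(1+e^{-1.3050}) = 0.7867
L = P_1 × P_2 = 0.8247 × 0.7867 = 0.64880

0.649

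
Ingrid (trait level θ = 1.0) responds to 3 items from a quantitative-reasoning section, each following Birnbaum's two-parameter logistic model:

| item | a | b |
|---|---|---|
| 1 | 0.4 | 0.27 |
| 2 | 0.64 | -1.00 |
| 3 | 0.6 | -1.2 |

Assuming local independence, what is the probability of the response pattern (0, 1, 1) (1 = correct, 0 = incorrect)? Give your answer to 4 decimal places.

0.2640

P(θ) = 1 / (1 + exp(−a(θ − b)))
P_1 = 1/(1+e^{-0.2920}) = 0.5725
P_2 = 1/(1+e^{-1.2800}) = 0.7824
P_3 = 1/(1+e^{-1.3200}) = 0.7892
L = (1−P_1) × P_2 × P_3 = 0.4275 × 0.7824 × 0.7892 = 0.26399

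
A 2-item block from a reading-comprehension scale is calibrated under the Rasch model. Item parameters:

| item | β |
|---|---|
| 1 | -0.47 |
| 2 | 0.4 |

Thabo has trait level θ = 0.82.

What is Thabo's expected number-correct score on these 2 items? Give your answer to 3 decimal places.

1.388

P(θ) = 1 / (1 + exp(−(θ − β)))
P_1 = 1/(1+e^{-1.2900}) = 0.7841
P_2 = 1/(1+e^{-0.4200}) = 0.6035
E[score] = 0.7841 + 0.6035 = 1.3876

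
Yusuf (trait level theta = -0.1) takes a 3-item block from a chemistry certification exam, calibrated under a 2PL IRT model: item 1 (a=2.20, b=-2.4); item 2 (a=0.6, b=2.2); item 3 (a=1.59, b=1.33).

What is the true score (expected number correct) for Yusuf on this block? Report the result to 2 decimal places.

1.29

P(theta) = 1 / (1 + exp(−a(theta − b)))
P_1 = 1/(1+e^{-5.0600}) = 0.9937
P_2 = 1/(1+e^{1.3800}) = 0.2010
P_3 = 1/(1+e^{2.2737}) = 0.0933
E[score] = 0.9937 + 0.2010 + 0.0933 = 1.2880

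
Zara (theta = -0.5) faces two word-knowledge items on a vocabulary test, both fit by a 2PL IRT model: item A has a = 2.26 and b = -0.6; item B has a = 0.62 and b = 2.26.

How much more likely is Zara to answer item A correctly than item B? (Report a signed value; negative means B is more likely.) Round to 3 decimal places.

0.403

P(theta) = 1 / (1 + exp(−a(theta − b)))
P_A = 0.5563
P_B = 0.1530
P_A − P_B = 0.4033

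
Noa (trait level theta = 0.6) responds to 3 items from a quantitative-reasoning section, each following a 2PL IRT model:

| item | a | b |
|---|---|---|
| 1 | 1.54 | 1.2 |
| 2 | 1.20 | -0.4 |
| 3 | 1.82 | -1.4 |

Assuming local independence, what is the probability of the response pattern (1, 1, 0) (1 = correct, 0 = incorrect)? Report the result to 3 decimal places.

0.006

P(theta) = 1 / (1 + exp(−a(theta − b)))
P_1 = 1/(1+e^{0.9240}) = 0.2841
P_2 = 1/(1+e^{-1.2000}) = 0.7685
P_3 = 1/(1+e^{-3.6400}) = 0.9744
L = P_1 × P_2 × (1−P_3) = 0.2841 × 0.7685 × 0.0256 = 0.00559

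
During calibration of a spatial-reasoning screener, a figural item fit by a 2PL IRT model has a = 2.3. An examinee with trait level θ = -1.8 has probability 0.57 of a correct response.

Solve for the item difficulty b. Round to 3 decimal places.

P(θ) = 1 / (1 + exp(−a(θ − b)))
logit(0.57) = ln(0.57/0.43) = 0.2819
b = θ − logit/(a) = -1.8 − 0.2819/2.3000 = -1.9225

-1.923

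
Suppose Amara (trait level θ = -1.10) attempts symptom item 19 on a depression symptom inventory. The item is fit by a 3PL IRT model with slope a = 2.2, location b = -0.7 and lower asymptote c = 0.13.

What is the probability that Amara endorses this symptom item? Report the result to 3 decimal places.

P(θ) = c + (1 − c) · 1 / (1 + exp(−a(θ − b)))
Exponent: 2.2 × (-1.10 − (-0.7)) = -0.8800
1/(1 + e^{0.8800}) = 0.2932
P = 0.13 + 0.87 × 0.2932 = 0.3851

0.385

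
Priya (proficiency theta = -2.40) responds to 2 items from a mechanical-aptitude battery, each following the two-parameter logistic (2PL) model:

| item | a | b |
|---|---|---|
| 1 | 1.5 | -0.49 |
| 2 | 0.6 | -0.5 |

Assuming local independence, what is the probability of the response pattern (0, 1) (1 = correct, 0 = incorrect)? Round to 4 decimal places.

0.2293

P(theta) = 1 / (1 + exp(−a(theta − b)))
P_1 = 1/(1+e^{2.8650}) = 0.0539
P_2 = 1/(1+e^{1.1400}) = 0.2423
L = (1−P_1) × P_2 = 0.9461 × 0.2423 = 0.22926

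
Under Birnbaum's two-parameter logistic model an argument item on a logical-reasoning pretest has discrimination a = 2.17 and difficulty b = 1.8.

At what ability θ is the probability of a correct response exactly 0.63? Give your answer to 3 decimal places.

2.045

P(θ) = 1 / (1 + exp(−a(θ − b)))
logit = ln(0.6300/0.3700) = 0.5322
θ = b + logit/(a) = 1.8 + 0.5322/2.1700 = 2.0453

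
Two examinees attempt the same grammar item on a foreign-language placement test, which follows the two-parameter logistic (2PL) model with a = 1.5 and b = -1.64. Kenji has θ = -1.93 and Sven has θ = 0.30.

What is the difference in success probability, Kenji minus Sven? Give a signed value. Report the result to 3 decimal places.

-0.555

P(θ) = 1 / (1 + exp(−a(θ − b)))
P(Kenji) = 0.3929  [exponent -0.4350]
P(Sven) = 0.9483  [exponent 2.9100]
Difference = 0.3929 − 0.9483 = -0.5554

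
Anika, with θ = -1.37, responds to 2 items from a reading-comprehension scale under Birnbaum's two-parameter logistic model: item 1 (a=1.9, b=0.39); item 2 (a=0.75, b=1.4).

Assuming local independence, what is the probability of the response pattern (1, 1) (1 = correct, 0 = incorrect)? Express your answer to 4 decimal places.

P(θ) = 1 / (1 + exp(−a(θ − b)))
P_1 = 1/(1+e^{3.3440}) = 0.0341
P_2 = 1/(1+e^{2.0775}) = 0.1113
L = P_1 × P_2 = 0.0341 × 0.1113 = 0.00379

0.0038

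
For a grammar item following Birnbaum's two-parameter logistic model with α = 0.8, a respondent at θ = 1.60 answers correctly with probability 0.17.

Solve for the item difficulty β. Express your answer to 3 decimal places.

P(θ) = 1 / (1 + exp(−α(θ − β)))
logit(0.17) = ln(0.17/0.83) = -1.5856
β = θ − logit/(α) = 1.60 − (-1.5856)/0.8000 = 3.5820

3.582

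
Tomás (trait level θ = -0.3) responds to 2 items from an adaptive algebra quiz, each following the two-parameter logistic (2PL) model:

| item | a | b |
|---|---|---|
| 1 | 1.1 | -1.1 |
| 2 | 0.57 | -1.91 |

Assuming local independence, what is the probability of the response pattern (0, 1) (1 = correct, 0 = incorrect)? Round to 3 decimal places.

P(θ) = 1 / (1 + exp(−a(θ − b)))
P_1 = 1/(1+e^{-0.8800}) = 0.7068
P_2 = 1/(1+e^{-0.9177}) = 0.7146
L = (1−P_1) × P_2 = 0.2932 × 0.7146 = 0.20950

0.209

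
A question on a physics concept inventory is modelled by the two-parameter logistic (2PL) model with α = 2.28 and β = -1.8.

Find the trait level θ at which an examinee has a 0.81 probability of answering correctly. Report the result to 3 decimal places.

P(θ) = 1 / (1 + exp(−α(θ − β)))
logit = ln(0.8100/0.1900) = 1.4500
θ = β + logit/(α) = -1.8 + 1.4500/2.2800 = -1.1640

-1.164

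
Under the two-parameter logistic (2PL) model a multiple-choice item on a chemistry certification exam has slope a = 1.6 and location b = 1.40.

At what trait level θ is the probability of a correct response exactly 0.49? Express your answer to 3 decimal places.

1.375

P(θ) = 1 / (1 + exp(−a(θ − b)))
logit = ln(0.4900/0.5100) = -0.0400
θ = b + logit/(a) = 1.40 + (-0.0400)/1.6000 = 1.3750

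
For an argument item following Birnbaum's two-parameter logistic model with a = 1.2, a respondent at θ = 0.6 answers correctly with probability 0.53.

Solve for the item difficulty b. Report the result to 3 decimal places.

P(θ) = 1 / (1 + exp(−a(θ − b)))
logit(0.53) = ln(0.53/0.47) = 0.1201
b = θ − logit/(a) = 0.6 − 0.1201/1.2000 = 0.4999

0.500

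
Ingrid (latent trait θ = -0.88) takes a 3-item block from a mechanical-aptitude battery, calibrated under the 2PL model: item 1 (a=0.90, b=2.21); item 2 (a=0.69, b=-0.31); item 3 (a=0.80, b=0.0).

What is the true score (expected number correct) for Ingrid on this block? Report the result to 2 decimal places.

0.79

P(θ) = 1 / (1 + exp(−a(θ − b)))
P_1 = 1/(1+e^{2.7810}) = 0.0584
P_2 = 1/(1+e^{0.3933}) = 0.4029
P_3 = 1/(1+e^{0.7040}) = 0.3309
E[score] = 0.0584 + 0.4029 + 0.3309 = 0.7922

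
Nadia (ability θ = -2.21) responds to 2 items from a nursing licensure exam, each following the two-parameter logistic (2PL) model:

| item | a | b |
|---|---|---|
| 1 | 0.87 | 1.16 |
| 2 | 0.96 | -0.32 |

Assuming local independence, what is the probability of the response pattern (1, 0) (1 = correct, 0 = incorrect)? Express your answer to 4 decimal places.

0.0435

P(θ) = 1 / (1 + exp(−a(θ − b)))
P_1 = 1/(1+e^{2.9319}) = 0.0506
P_2 = 1/(1+e^{1.8144}) = 0.1401
L = P_1 × (1−P_2) = 0.0506 × 0.8599 = 0.04351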